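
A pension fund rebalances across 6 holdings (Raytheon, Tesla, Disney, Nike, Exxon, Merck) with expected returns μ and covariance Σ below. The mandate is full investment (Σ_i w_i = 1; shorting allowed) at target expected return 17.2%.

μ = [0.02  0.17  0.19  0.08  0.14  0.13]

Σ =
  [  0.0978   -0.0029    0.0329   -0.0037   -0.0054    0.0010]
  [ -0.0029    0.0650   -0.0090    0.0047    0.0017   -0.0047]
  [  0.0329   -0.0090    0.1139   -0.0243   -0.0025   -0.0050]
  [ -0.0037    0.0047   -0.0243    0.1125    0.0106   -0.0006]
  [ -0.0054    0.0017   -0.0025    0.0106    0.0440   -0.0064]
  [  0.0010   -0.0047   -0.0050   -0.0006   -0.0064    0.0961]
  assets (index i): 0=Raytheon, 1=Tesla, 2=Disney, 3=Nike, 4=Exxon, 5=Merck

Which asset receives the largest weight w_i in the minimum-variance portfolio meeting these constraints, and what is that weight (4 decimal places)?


x=Σ⁻¹μ = [-0.2936  2.9126  2.3016  0.7811  3.2433  1.8389]
y=Σ⁻¹𝟙 = [8.6706  16.9569  10.5508  8.5917  23.6033  13.3194]
a=μᵀx=1.682199  b=𝟙ᵀx=10.784044  c=𝟙ᵀy=81.692591  D=ac−b²=21.127629
λ₁=(c·0.172−b)/D = (81.692591·0.172−10.784044)/21.127629 = 0.154636
λ₂=(a−b·0.172)/D = (1.682199−10.784044·0.172)/21.127629 = -0.008172
w* = 0.154636·x + -0.008172·y:
  w_0 = 0.154636·-0.2936 + -0.008172·8.6706 = -0.1163  (Raytheon)
  w_1 = 0.154636·2.9126 + -0.008172·16.9569 = 0.3118  (Tesla)
  w_2 = 0.154636·2.3016 + -0.008172·10.5508 = 0.2697  (Disney)
  w_3 = 0.154636·0.7811 + -0.008172·8.5917 = 0.0506  (Nike)
  w_4 = 0.154636·3.2433 + -0.008172·23.6033 = 0.3086  (Exxon)
  w_5 = 0.154636·1.8389 + -0.008172·13.3194 = 0.1755  (Merck)
Σw_i=1.0000  μᵀw=0.1720
σ²=wᵀΣw=λ₁·μ_p+λ₂ = 0.154636·0.172 + -0.008172 = 0.018425 ≈ 0.0184

Tesla (0.3118)


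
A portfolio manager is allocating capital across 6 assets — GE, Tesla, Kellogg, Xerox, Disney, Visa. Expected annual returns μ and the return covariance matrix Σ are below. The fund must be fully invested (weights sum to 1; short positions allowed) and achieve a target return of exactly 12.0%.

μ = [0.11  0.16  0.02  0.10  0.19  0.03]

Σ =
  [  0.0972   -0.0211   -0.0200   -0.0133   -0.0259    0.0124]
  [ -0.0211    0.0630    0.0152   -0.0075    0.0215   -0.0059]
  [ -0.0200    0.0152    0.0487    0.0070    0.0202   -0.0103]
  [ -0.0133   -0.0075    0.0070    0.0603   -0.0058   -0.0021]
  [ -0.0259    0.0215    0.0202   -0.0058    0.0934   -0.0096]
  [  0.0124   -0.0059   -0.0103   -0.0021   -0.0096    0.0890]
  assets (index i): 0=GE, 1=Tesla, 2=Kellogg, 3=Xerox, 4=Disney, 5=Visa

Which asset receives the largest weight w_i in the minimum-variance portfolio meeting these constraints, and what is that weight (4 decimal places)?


u=Σ⁻¹μ = [2.6587  3.1951  -0.8527  2.9912  2.4488  0.4145]
v=Σ⁻¹𝟙 = [22.8323  19.1554  18.6401  23.3982  11.4137  13.2651]
a=μᵀu=1.563444  b=𝟙ᵀu=10.855603  c=𝟙ᵀv=108.704852  D=ac−b²=52.109873
λ₁=(c·0.120−b)/D = (108.704852·0.120−10.855603)/52.109873 = 0.042007
λ₂=(a−b·0.120)/D = (1.563444−10.855603·0.120)/52.109873 = 0.005004
w* = 0.042007·u + 0.005004·v:
  w_0 = 0.042007·2.6587 + 0.005004·22.8323 = 0.2259  (GE)
  w_1 = 0.042007·3.1951 + 0.005004·19.1554 = 0.2301  (Tesla)
  w_2 = 0.042007·-0.8527 + 0.005004·18.6401 = 0.0575  (Kellogg)
  w_3 = 0.042007·2.9912 + 0.005004·23.3982 = 0.2427  (Xerox)
  w_4 = 0.042007·2.4488 + 0.005004·11.4137 = 0.1600  (Disney)
  w_5 = 0.042007·0.4145 + 0.005004·13.2651 = 0.0838  (Visa)
Σw_i=1.0000  μᵀw=0.1200
σ²=wᵀΣw=λ₁·μ_p+λ₂ = 0.042007·0.120 + 0.005004 = 0.010045 ≈ 0.0100

Xerox (0.2427)


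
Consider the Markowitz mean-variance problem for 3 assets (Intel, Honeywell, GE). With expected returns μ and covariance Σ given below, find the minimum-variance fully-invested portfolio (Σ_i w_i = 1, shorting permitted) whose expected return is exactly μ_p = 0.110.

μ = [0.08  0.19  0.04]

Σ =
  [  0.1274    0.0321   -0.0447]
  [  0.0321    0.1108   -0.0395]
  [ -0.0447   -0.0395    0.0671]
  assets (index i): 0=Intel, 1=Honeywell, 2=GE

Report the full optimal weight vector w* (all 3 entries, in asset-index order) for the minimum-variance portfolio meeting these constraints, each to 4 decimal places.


0.1456  0.4278  0.4266

g=Σ⁻¹μ = [0.9516  2.3763  2.6289]
h=Σ⁻¹𝟙 = [16.0548  17.0853  35.6561]
a=μᵀg=0.632786  b=𝟙ᵀg=5.956842  c=𝟙ᵀh=68.796232  D=ac−b²=8.049305
λ₁=(c·0.110−b)/D = (68.796232·0.110−5.956842)/8.049305 = 0.200110
λ₂=(a−b·0.110)/D = (0.632786−5.956842·0.110)/8.049305 = -0.002791
w* = 0.200110·g + -0.002791·h:
  w_0 = 0.200110·0.9516 + -0.002791·16.0548 = 0.1456  (Intel)
  w_1 = 0.200110·2.3763 + -0.002791·17.0853 = 0.4278  (Honeywell)
  w_2 = 0.200110·2.6289 + -0.002791·35.6561 = 0.4266  (GE)
Σw_i=1.0000  μᵀw=0.1100
σ²=wᵀΣw=λ₁·μ_p+λ₂ = 0.200110·0.110 + -0.002791 = 0.019221 ≈ 0.0192


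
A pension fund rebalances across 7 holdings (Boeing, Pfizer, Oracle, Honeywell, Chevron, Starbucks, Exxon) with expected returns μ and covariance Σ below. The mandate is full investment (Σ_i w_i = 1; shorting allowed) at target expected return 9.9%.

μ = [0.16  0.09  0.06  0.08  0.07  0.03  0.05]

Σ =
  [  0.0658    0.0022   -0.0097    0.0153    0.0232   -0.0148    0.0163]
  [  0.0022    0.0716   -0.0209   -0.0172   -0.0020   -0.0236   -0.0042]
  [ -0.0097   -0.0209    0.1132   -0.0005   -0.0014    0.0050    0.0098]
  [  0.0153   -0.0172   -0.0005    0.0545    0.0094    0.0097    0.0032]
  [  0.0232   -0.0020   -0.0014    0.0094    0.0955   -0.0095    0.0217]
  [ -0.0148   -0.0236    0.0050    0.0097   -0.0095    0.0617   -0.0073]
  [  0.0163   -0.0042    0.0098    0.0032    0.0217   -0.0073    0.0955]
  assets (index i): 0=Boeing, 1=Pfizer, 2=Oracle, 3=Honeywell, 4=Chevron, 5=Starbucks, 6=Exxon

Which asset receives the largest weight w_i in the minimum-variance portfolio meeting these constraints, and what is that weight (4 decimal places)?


x=Σ⁻¹μ = [2.5392  2.3802  1.1048  1.1540  0.2165  1.7835  0.1299]
y=Σ⁻¹𝟙 = [14.3377  32.5534  14.2071  17.6055  7.3248  30.2601  8.0566]
a=μᵀx=0.854251  b=𝟙ᵀx=9.308071  c=𝟙ᵀy=124.345164  D=ac−b²=19.581784
λ₁=(c·0.099−b)/D = (124.345164·0.099−9.308071)/19.581784 = 0.153311
λ₂=(a−b·0.099)/D = (0.854251−9.308071·0.099)/19.581784 = -0.003434
w* = 0.153311·x + -0.003434·y:
  w_0 = 0.153311·2.5392 + -0.003434·14.3377 = 0.3400  (Boeing)
  w_1 = 0.153311·2.3802 + -0.003434·32.5534 = 0.2531  (Pfizer)
  w_2 = 0.153311·1.1048 + -0.003434·14.2071 = 0.1206  (Oracle)
  w_3 = 0.153311·1.1540 + -0.003434·17.6055 = 0.1165  (Honeywell)
  w_4 = 0.153311·0.2165 + -0.003434·7.3248 = 0.0080  (Chevron)
  w_5 = 0.153311·1.7835 + -0.003434·30.2601 = 0.1695  (Starbucks)
  w_6 = 0.153311·0.1299 + -0.003434·8.0566 = -0.0077  (Exxon)
Σw_i=1.0000  μᵀw=0.0990
σ²=wᵀΣw=λ₁·μ_p+λ₂ = 0.153311·0.099 + -0.003434 = 0.011744 ≈ 0.0117

Boeing (0.3400)


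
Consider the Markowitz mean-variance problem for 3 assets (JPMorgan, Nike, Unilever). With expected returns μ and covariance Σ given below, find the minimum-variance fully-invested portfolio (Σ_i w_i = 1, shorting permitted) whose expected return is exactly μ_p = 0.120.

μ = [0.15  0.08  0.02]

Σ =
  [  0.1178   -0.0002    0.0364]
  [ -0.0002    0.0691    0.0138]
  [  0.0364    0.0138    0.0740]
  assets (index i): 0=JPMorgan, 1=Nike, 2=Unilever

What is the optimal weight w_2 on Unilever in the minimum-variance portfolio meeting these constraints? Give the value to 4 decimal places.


u=Σ⁻¹μ = [1.4943  1.3034  -0.7078]
v=Σ⁻¹𝟙 = [5.9858  12.8572  8.1714]
a=μᵀu=0.314259  b=𝟙ᵀu=2.089878  c=𝟙ᵀv=27.014455  D=ac−b²=4.121937
λ₁=(c·0.120−b)/D = (27.014455·0.120−2.089878)/4.121937 = 0.279445
λ₂=(a−b·0.120)/D = (0.314259−2.089878·0.120)/4.121937 = 0.015399
w* = 0.279445·u + 0.015399·v:
  w_0 = 0.279445·1.4943 + 0.015399·5.9858 = 0.5097  (JPMorgan)
  w_1 = 0.279445·1.3034 + 0.015399·12.8572 = 0.5622  (Nike)
  w_2 = 0.279445·-0.7078 + 0.015399·8.1714 = -0.0720  (Unilever)
Σw_i=1.0000  μᵀw=0.1200
σ²=wᵀΣw=λ₁·μ_p+λ₂ = 0.279445·0.120 + 0.015399 = 0.048932 ≈ 0.0489

-0.0720


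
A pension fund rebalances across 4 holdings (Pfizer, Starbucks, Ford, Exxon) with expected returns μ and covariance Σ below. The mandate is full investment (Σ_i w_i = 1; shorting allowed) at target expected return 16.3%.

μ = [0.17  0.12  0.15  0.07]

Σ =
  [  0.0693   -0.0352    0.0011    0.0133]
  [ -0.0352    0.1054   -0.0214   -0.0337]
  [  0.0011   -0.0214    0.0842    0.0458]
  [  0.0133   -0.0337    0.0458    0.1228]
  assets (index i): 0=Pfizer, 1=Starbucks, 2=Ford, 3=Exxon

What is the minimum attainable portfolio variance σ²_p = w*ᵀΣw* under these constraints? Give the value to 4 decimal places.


u=Σ⁻¹μ = [3.9077  2.9559  2.4596  0.0407]
v=Σ⁻¹𝟙 = [24.3884  22.5159  13.7075  6.5685]
a=μᵀu=1.390802  b=𝟙ᵀu=9.363868  c=𝟙ᵀv=67.180376  D=ac−b²=5.752573
λ₁=(c·0.163−b)/D = (67.180376·0.163−9.363868)/5.752573 = 0.275795
λ₂=(a−b·0.163)/D = (1.390802−9.363868·0.163)/5.752573 = -0.023556
w* = 0.275795·u + -0.023556·v:
  w_0 = 0.275795·3.9077 + -0.023556·24.3884 = 0.5032  (Pfizer)
  w_1 = 0.275795·2.9559 + -0.023556·22.5159 = 0.2848  (Starbucks)
  w_2 = 0.275795·2.4596 + -0.023556·13.7075 = 0.3554  (Ford)
  w_3 = 0.275795·0.0407 + -0.023556·6.5685 = -0.1435  (Exxon)
Σw_i=1.0000  μᵀw=0.1630
σ²=wᵀΣw=λ₁·μ_p+λ₂ = 0.275795·0.163 + -0.023556 = 0.021398 ≈ 0.0214

0.0214


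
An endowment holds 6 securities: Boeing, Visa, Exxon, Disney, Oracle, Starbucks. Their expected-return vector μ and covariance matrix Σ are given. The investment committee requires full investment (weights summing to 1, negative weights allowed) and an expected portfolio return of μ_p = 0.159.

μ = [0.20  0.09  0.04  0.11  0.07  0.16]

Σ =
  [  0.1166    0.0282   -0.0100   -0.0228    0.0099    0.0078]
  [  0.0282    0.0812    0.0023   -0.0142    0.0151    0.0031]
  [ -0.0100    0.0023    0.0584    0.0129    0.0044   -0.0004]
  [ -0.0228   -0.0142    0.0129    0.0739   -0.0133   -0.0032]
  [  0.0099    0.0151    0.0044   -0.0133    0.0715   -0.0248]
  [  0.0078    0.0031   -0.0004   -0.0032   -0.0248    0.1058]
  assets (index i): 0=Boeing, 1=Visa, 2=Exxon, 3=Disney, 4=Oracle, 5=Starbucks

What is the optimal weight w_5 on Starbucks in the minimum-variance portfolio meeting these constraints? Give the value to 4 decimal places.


p=Σ⁻¹μ = [1.8378  0.5099  0.3158  2.4831  1.6960  1.8357]
q=Σ⁻¹𝟙 = [9.0163  8.2882  12.7038  19.6127  18.5477  13.5331]
a=μᵀp=1.111656  b=𝟙ᵀp=8.678374  c=𝟙ᵀq=81.701703  D=ac−b²=15.510029
λ₁=(c·0.159−b)/D = (81.701703·0.159−8.678374)/15.510029 = 0.278026
λ₂=(a−b·0.159)/D = (1.111656−8.678374·0.159)/15.510029 = -0.017292
w* = 0.278026·p + -0.017292·q:
  w_0 = 0.278026·1.8378 + -0.017292·9.0163 = 0.3550  (Boeing)
  w_1 = 0.278026·0.5099 + -0.017292·8.2882 = -0.0015  (Visa)
  w_2 = 0.278026·0.3158 + -0.017292·12.7038 = -0.1319  (Exxon)
  w_3 = 0.278026·2.4831 + -0.017292·19.6127 = 0.3512  (Disney)
  w_4 = 0.278026·1.6960 + -0.017292·18.5477 = 0.1508  (Oracle)
  w_5 = 0.278026·1.8357 + -0.017292·13.5331 = 0.2764  (Starbucks)
Σw_i=1.0000  μᵀw=0.1590
σ²=wᵀΣw=λ₁·μ_p+λ₂ = 0.278026·0.159 + -0.017292 = 0.026914 ≈ 0.0269

0.2764


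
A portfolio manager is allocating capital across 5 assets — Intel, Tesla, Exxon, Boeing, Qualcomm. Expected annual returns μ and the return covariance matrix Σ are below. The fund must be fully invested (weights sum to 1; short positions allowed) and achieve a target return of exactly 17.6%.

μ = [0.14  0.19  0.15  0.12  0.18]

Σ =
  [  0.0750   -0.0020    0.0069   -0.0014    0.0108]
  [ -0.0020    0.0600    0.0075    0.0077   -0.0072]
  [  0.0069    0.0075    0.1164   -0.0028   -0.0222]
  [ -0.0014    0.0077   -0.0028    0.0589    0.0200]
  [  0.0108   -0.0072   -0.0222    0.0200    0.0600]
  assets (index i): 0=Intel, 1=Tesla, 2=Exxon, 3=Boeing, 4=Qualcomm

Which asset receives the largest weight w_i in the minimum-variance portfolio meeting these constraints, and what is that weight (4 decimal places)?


Qualcomm (0.3964)

u=Σ⁻¹μ = [1.2836  3.3741  1.7020  0.4692  3.6472]
v=Σ⁻¹𝟙 = [10.4842  16.5620  10.4571  9.6434  17.4216]
a=μᵀu=1.788904  b=𝟙ᵀu=10.476238  c=𝟙ᵀv=64.568368  D=ac−b²=5.755034
λ₁=(c·0.176−b)/D = (64.568368·0.176−10.476238)/5.755034 = 0.154264
λ₂=(a−b·0.176)/D = (1.788904−10.476238·0.176)/5.755034 = -0.009542
w* = 0.154264·u + -0.009542·v:
  w_0 = 0.154264·1.2836 + -0.009542·10.4842 = 0.0980  (Intel)
  w_1 = 0.154264·3.3741 + -0.009542·16.5620 = 0.3625  (Tesla)
  w_2 = 0.154264·1.7020 + -0.009542·10.4571 = 0.1628  (Exxon)
  w_3 = 0.154264·0.4692 + -0.009542·9.6434 = -0.0196  (Boeing)
  w_4 = 0.154264·3.6472 + -0.009542·17.4216 = 0.3964  (Qualcomm)
Σw_i=1.0000  μᵀw=0.1760
σ²=wᵀΣw=λ₁·μ_p+λ₂ = 0.154264·0.176 + -0.009542 = 0.017609 ≈ 0.0176


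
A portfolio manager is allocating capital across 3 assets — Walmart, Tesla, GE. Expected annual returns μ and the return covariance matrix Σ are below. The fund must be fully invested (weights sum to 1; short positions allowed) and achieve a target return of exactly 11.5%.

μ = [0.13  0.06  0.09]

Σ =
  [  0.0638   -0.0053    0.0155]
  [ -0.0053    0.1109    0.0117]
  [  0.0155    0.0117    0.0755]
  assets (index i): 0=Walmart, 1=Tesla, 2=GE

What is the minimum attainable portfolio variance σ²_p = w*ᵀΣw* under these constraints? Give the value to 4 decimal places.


u=Σ⁻¹μ = [1.9106  0.5571  0.7135]
v=Σ⁻¹𝟙 = [14.2219  8.7505  8.9693]
a=μᵀu=0.346010  b=𝟙ᵀu=3.181108  c=𝟙ᵀv=31.941667  D=ac−b²=0.932689
λ₁=(c·0.115−b)/D = (31.941667·0.115−3.181108)/0.932689 = 0.527704
λ₂=(a−b·0.115)/D = (0.346010−3.181108·0.115)/0.932689 = -0.021248
w* = 0.527704·u + -0.021248·v:
  w_0 = 0.527704·1.9106 + -0.021248·14.2219 = 0.7060  (Walmart)
  w_1 = 0.527704·0.5571 + -0.021248·8.7505 = 0.1080  (Tesla)
  w_2 = 0.527704·0.7135 + -0.021248·8.9693 = 0.1859  (GE)
Σw_i=1.0000  μᵀw=0.1150
σ²=wᵀΣw=λ₁·μ_p+λ₂ = 0.527704·0.115 + -0.021248 = 0.039438 ≈ 0.0394

0.0394


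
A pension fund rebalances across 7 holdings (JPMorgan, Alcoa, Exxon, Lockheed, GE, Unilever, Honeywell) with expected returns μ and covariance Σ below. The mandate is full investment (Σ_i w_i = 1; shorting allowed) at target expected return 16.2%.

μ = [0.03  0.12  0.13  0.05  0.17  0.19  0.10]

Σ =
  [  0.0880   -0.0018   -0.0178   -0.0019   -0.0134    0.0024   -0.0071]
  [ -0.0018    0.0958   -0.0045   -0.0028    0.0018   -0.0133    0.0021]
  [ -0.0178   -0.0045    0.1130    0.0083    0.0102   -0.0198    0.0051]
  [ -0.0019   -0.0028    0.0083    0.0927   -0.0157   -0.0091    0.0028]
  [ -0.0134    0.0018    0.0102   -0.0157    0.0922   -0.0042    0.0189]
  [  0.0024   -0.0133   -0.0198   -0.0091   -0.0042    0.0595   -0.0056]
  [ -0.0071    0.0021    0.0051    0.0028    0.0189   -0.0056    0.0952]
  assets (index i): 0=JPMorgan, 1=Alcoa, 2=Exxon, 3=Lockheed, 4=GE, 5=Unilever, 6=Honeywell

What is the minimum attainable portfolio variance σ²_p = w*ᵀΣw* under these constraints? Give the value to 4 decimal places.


0.0160

u=Σ⁻¹μ = [1.0355  1.9842  1.8973  1.2184  1.9955  4.6310  0.8227]
v=Σ⁻¹𝟙 = [16.9199  15.3714  14.3814  15.0944  13.3892  28.4682  9.2291]
a=μᵀu=1.878125  b=𝟙ᵀu=13.584513  c=𝟙ᵀv=112.853717  D=ac−b²=27.414436
λ₁=(c·0.162−b)/D = (112.853717·0.162−13.584513)/27.414436 = 0.171362
λ₂=(a−b·0.162)/D = (1.878125−13.584513·0.162)/27.414436 = -0.011766
w* = 0.171362·u + -0.011766·v:
  w_0 = 0.171362·1.0355 + -0.011766·16.9199 = -0.0216  (JPMorgan)
  w_1 = 0.171362·1.9842 + -0.011766·15.3714 = 0.1592  (Alcoa)
  w_2 = 0.171362·1.8973 + -0.011766·14.3814 = 0.1559  (Exxon)
  w_3 = 0.171362·1.2184 + -0.011766·15.0944 = 0.0312  (Lockheed)
  w_4 = 0.171362·1.9955 + -0.011766·13.3892 = 0.1844  (GE)
  w_5 = 0.171362·4.6310 + -0.011766·28.4682 = 0.4586  (Unilever)
  w_6 = 0.171362·0.8227 + -0.011766·9.2291 = 0.0324  (Honeywell)
Σw_i=1.0000  μᵀw=0.1620
σ²=wᵀΣw=λ₁·μ_p+λ₂ = 0.171362·0.162 + -0.011766 = 0.015994 ≈ 0.0160


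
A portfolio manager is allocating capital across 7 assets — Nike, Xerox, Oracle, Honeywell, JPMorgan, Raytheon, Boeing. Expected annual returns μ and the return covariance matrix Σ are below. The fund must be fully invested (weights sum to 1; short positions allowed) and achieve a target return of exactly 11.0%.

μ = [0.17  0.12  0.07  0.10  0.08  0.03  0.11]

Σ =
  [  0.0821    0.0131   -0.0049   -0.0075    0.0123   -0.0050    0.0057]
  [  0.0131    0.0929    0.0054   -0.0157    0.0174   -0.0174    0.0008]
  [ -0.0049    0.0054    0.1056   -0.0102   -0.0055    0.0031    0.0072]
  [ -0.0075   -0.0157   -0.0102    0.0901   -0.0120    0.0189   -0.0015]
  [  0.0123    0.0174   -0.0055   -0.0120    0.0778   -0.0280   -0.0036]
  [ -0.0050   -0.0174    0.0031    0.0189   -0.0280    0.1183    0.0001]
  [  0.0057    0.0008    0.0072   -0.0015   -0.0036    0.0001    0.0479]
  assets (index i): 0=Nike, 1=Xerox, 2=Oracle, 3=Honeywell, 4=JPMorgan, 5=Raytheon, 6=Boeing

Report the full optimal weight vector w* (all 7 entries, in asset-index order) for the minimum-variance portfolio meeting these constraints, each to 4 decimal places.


u=Σ⁻¹μ = [1.8074  1.1395  0.7444  1.6202  1.0545  0.4671  2.0795]
v=Σ⁻¹𝟙 = [9.2678  10.1980  10.0234  14.9447  17.2737  11.7662  19.8387]
a=μᵀu=0.985236  b=𝟙ᵀu=8.912541  c=𝟙ᵀv=93.312541  D=ac−b²=12.501491
λ₁=(c·0.110−b)/D = (93.312541·0.110−8.912541)/12.501491 = 0.108134
λ₂=(a−b·0.110)/D = (0.985236−8.912541·0.110)/12.501491 = 0.000388
w* = 0.108134·u + 0.000388·v:
  w_0 = 0.108134·1.8074 + 0.000388·9.2678 = 0.1990  (Nike)
  w_1 = 0.108134·1.1395 + 0.000388·10.1980 = 0.1272  (Xerox)
  w_2 = 0.108134·0.7444 + 0.000388·10.0234 = 0.0844  (Oracle)
  w_3 = 0.108134·1.6202 + 0.000388·14.9447 = 0.1810  (Honeywell)
  w_4 = 0.108134·1.0545 + 0.000388·17.2737 = 0.1207  (JPMorgan)
  w_5 = 0.108134·0.4671 + 0.000388·11.7662 = 0.0551  (Raytheon)
  w_6 = 0.108134·2.0795 + 0.000388·19.8387 = 0.2326  (Boeing)
Σw_i=1.0000  μᵀw=0.1100
σ²=wᵀΣw=λ₁·μ_p+λ₂ = 0.108134·0.110 + 0.000388 = 0.012283 ≈ 0.0123

0.1990  0.1272  0.0844  0.1810  0.1207  0.0551  0.2326


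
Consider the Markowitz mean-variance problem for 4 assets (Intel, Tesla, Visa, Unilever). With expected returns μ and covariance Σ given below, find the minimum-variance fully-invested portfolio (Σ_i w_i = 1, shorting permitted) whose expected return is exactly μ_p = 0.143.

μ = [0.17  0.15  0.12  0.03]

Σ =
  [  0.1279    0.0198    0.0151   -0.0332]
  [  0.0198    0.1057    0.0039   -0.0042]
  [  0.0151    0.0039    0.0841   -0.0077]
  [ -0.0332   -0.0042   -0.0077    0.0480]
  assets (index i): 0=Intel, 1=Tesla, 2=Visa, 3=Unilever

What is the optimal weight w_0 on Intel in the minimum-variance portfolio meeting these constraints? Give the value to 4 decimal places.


0.3389

g=Σ⁻¹μ = [1.5103  1.1674  1.2826  1.9776]
h=Σ⁻¹𝟙 = [13.7480  7.7493  12.0804  32.9583]
a=μᵀg=0.645114  b=𝟙ᵀg=5.937949  c=𝟙ᵀh=66.535993  D=ac−b²=7.664076
λ₁=(c·0.143−b)/D = (66.535993·0.143−5.937949)/7.664076 = 0.466684
λ₂=(a−b·0.143)/D = (0.645114−5.937949·0.143)/7.664076 = -0.026619
w* = 0.466684·g + -0.026619·h:
  w_0 = 0.466684·1.5103 + -0.026619·13.7480 = 0.3389  (Intel)
  w_1 = 0.466684·1.1674 + -0.026619·7.7493 = 0.3385  (Tesla)
  w_2 = 0.466684·1.2826 + -0.026619·12.0804 = 0.2770  (Visa)
  w_3 = 0.466684·1.9776 + -0.026619·32.9583 = 0.0456  (Unilever)
Σw_i=1.0000  μᵀw=0.1430
σ²=wᵀΣw=λ₁·μ_p+λ₂ = 0.466684·0.143 + -0.026619 = 0.040116 ≈ 0.0401


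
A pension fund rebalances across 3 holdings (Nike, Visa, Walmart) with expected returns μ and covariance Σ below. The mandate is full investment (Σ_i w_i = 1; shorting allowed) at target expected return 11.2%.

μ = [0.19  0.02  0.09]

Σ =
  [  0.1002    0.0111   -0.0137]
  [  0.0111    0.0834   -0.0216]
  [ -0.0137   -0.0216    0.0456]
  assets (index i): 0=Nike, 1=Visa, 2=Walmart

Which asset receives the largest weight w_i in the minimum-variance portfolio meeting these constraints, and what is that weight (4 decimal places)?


x=Σ⁻¹μ = [2.2245  0.7158  2.9811]
y=Σ⁻¹𝟙 = [12.6061  19.3466  34.8814]
a=μᵀx=0.705270  b=𝟙ᵀx=5.921407  c=𝟙ᵀy=66.834078  D=ac−b²=12.072976
λ₁=(c·0.112−b)/D = (66.834078·0.112−5.921407)/12.072976 = 0.129546
λ₂=(a−b·0.112)/D = (0.705270−5.921407·0.112)/12.072976 = 0.003485
w* = 0.129546·x + 0.003485·y:
  w_0 = 0.129546·2.2245 + 0.003485·12.6061 = 0.3321  (Nike)
  w_1 = 0.129546·0.7158 + 0.003485·19.3466 = 0.1602  (Visa)
  w_2 = 0.129546·2.9811 + 0.003485·34.8814 = 0.5077  (Walmart)
Σw_i=1.0000  μᵀw=0.1120
σ²=wᵀΣw=λ₁·μ_p+λ₂ = 0.129546·0.112 + 0.003485 = 0.017994 ≈ 0.0180

Walmart (0.5077)


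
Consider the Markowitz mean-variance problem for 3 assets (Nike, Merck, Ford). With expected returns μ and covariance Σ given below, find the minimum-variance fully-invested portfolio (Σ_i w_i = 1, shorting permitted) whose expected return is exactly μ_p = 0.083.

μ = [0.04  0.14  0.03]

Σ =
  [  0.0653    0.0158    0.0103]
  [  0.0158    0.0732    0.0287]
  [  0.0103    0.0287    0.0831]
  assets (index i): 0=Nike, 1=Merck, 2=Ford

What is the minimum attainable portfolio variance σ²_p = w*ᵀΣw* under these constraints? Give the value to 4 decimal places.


p=Σ⁻¹μ = [0.1817  2.0132  -0.3568]
q=Σ⁻¹𝟙 = [12.1550  7.9924  7.7668]
a=μᵀp=0.278419  b=𝟙ᵀp=1.838140  c=𝟙ᵀq=27.914212  D=ac−b²=4.393074
λ₁=(c·0.083−b)/D = (27.914212·0.083−1.838140)/4.393074 = 0.108976
λ₂=(a−b·0.083)/D = (0.278419−1.838140·0.083)/4.393074 = 0.028648
w* = 0.108976·p + 0.028648·q:
  w_0 = 0.108976·0.1817 + 0.028648·12.1550 = 0.3680  (Nike)
  w_1 = 0.108976·2.0132 + 0.028648·7.9924 = 0.4484  (Merck)
  w_2 = 0.108976·-0.3568 + 0.028648·7.7668 = 0.1836  (Ford)
Σw_i=1.0000  μᵀw=0.0830
σ²=wᵀΣw=λ₁·μ_p+λ₂ = 0.108976·0.083 + 0.028648 = 0.037693 ≈ 0.0377

0.0377


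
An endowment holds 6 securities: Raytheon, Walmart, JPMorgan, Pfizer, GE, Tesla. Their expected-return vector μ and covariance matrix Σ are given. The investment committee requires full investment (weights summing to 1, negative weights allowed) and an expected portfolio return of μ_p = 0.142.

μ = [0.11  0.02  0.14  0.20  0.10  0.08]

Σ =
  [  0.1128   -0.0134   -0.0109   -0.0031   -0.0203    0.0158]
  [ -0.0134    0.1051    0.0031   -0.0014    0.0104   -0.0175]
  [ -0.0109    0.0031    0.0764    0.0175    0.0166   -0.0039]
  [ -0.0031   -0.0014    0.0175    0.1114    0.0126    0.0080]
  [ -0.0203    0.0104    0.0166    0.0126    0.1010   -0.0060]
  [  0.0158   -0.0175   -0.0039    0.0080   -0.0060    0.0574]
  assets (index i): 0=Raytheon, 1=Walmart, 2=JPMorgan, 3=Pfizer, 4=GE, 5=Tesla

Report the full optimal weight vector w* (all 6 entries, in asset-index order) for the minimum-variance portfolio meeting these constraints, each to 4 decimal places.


x=Σ⁻¹μ = [1.1965  0.4326  1.5432  1.4126  0.8269  1.1907]
y=Σ⁻¹𝟙 = [10.6268  12.9162  11.8893  5.1180  9.2726  19.4981]
a=μᵀx=0.816781  b=𝟙ᵀx=6.602478  c=𝟙ᵀy=69.320939  D=ac−b²=13.027340
λ₁=(c·0.142−b)/D = (69.320939·0.142−6.602478)/13.027340 = 0.248792
λ₂=(a−b·0.142)/D = (0.816781−6.602478·0.142)/13.027340 = -0.009271
w* = 0.248792·x + -0.009271·y:
  w_0 = 0.248792·1.1965 + -0.009271·10.6268 = 0.1992  (Raytheon)
  w_1 = 0.248792·0.4326 + -0.009271·12.9162 = -0.0121  (Walmart)
  w_2 = 0.248792·1.5432 + -0.009271·11.8893 = 0.2737  (JPMorgan)
  w_3 = 0.248792·1.4126 + -0.009271·5.1180 = 0.3040  (Pfizer)
  w_4 = 0.248792·0.8269 + -0.009271·9.2726 = 0.1198  (GE)
  w_5 = 0.248792·1.1907 + -0.009271·19.4981 = 0.1155  (Tesla)
Σw_i=1.0000  μᵀw=0.1420
σ²=wᵀΣw=λ₁·μ_p+λ₂ = 0.248792·0.142 + -0.009271 = 0.026058 ≈ 0.0261

0.1992  -0.0121  0.2737  0.3040  0.1198  0.1155


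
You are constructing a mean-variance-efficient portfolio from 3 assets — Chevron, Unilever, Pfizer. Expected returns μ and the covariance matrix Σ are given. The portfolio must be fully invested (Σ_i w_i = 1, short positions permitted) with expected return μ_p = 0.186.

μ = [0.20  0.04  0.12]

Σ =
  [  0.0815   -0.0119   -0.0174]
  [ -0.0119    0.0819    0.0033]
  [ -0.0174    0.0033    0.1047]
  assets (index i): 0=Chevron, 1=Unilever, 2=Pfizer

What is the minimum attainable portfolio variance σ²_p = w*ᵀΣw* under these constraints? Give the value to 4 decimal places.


0.0501

p=Σ⁻¹μ = [2.9204  0.8481  1.6047]
q=Σ⁻¹𝟙 = [16.8836  14.1833  11.9099]
a=μᵀp=0.810577  b=𝟙ᵀp=5.373245  c=𝟙ᵀq=42.976839  D=ac−b²=5.964288
λ₁=(c·0.186−b)/D = (42.976839·0.186−5.373245)/5.964288 = 0.439356
λ₂=(a−b·0.186)/D = (0.810577−5.373245·0.186)/5.964288 = -0.031663
w* = 0.439356·p + -0.031663·q:
  w_0 = 0.439356·2.9204 + -0.031663·16.8836 = 0.7485  (Chevron)
  w_1 = 0.439356·0.8481 + -0.031663·14.1833 = -0.0765  (Unilever)
  w_2 = 0.439356·1.6047 + -0.031663·11.9099 = 0.3280  (Pfizer)
Σw_i=1.0000  μᵀw=0.1860
σ²=wᵀΣw=λ₁·μ_p+λ₂ = 0.439356·0.186 + -0.031663 = 0.050057 ≈ 0.0501


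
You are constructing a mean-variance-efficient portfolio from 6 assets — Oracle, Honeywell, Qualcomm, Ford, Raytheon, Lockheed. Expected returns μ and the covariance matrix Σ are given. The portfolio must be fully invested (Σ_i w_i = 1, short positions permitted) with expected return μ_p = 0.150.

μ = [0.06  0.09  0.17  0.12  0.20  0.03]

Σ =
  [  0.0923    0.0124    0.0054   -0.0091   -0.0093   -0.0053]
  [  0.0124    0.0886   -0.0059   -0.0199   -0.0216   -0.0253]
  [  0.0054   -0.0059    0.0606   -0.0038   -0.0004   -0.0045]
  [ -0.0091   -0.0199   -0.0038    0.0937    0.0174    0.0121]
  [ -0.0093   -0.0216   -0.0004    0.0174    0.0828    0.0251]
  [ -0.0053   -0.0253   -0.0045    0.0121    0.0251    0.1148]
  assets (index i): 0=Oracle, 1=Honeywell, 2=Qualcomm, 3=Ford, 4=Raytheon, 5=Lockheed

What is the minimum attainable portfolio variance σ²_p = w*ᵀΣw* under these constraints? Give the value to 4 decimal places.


x=Σ⁻¹μ = [0.6008  2.1550  3.0777  1.3975  2.7233  0.1419]
y=Σ⁻¹𝟙 = [10.1639  20.0839  19.2098  13.0239  12.7205  10.2053]
a=μᵀx=1.469818  b=𝟙ᵀx=10.096168  c=𝟙ᵀy=85.407251  D=ac−b²=23.600537
λ₁=(c·0.150−b)/D = (85.407251·0.150−10.096168)/23.600537 = 0.115036
λ₂=(a−b·0.150)/D = (1.469818−10.096168·0.150)/23.600537 = -0.001890
w* = 0.115036·x + -0.001890·y:
  w_0 = 0.115036·0.6008 + -0.001890·10.1639 = 0.0499  (Oracle)
  w_1 = 0.115036·2.1550 + -0.001890·20.0839 = 0.2099  (Honeywell)
  w_2 = 0.115036·3.0777 + -0.001890·19.2098 = 0.3177  (Qualcomm)
  w_3 = 0.115036·1.3975 + -0.001890·13.0239 = 0.1361  (Ford)
  w_4 = 0.115036·2.7233 + -0.001890·12.7205 = 0.2892  (Raytheon)
  w_5 = 0.115036·0.1419 + -0.001890·10.2053 = -0.0030  (Lockheed)
Σw_i=1.0000  μᵀw=0.1500
σ²=wᵀΣw=λ₁·μ_p+λ₂ = 0.115036·0.150 + -0.001890 = 0.015365 ≈ 0.0154

0.0154


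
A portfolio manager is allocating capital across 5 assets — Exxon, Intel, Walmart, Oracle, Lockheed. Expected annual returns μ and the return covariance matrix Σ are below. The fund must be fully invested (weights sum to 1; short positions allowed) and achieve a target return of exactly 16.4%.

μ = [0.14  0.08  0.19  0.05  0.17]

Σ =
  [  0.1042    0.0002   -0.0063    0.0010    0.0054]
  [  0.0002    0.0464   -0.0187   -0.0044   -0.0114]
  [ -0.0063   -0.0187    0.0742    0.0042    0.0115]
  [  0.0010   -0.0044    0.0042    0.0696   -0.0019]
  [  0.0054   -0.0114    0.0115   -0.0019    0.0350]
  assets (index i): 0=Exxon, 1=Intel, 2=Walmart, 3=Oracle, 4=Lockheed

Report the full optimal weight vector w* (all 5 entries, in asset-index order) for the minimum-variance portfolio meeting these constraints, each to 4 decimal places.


0.1085  0.2152  0.2960  -0.0892  0.4695

x=Σ⁻¹μ = [1.2338  4.2340  2.8814  0.9350  5.1499]
y=Σ⁻¹𝟙 = [8.6157  38.7851  17.6221  16.5876  34.9854]
a=μᵀx=1.981145  b=𝟙ᵀx=14.434097  c=𝟙ᵀy=116.595878  D=ac−b²=22.650166
λ₁=(c·0.164−b)/D = (116.595878·0.164−14.434097)/22.650166 = 0.206958
λ₂=(a−b·0.164)/D = (1.981145−14.434097·0.164)/22.650166 = -0.017044
w* = 0.206958·x + -0.017044·y:
  w_0 = 0.206958·1.2338 + -0.017044·8.6157 = 0.1085  (Exxon)
  w_1 = 0.206958·4.2340 + -0.017044·38.7851 = 0.2152  (Intel)
  w_2 = 0.206958·2.8814 + -0.017044·17.6221 = 0.2960  (Walmart)
  w_3 = 0.206958·0.9350 + -0.017044·16.5876 = -0.0892  (Oracle)
  w_4 = 0.206958·5.1499 + -0.017044·34.9854 = 0.4695  (Lockheed)
Σw_i=1.0000  μᵀw=0.1640
σ²=wᵀΣw=λ₁·μ_p+λ₂ = 0.206958·0.164 + -0.017044 = 0.016897 ≈ 0.0169


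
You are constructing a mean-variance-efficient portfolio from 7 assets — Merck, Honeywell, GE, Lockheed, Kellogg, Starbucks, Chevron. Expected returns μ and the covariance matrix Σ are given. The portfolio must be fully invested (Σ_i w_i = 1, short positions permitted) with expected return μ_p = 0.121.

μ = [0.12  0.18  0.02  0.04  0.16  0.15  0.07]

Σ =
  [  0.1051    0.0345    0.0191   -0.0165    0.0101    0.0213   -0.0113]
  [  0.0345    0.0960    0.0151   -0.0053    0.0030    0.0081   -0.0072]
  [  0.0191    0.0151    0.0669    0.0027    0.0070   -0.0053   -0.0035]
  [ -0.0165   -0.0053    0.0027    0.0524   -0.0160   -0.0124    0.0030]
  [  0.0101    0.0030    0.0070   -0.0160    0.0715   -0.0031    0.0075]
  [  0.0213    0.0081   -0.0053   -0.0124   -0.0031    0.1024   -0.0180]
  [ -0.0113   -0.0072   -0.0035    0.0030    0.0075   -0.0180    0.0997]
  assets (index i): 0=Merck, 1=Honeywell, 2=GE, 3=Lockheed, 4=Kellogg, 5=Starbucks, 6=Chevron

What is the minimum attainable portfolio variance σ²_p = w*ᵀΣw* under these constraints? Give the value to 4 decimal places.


0.0124

g=Σ⁻¹μ = [0.5064  1.7260  -0.4175  2.2734  2.6220  1.7167  0.9138]
h=Σ⁻¹𝟙 = [6.5720  7.2029  10.1850  29.5341  17.7345  14.5899  12.0640]
a=μᵀg=1.195009  b=𝟙ᵀg=9.340711  c=𝟙ᵀh=97.882419  D=ac−b²=29.721471
λ₁=(c·0.121−b)/D = (97.882419·0.121−9.340711)/29.721471 = 0.084217
λ₂=(a−b·0.121)/D = (1.195009−9.340711·0.121)/29.721471 = 0.002180
w* = 0.084217·g + 0.002180·h:
  w_0 = 0.084217·0.5064 + 0.002180·6.5720 = 0.0570  (Merck)
  w_1 = 0.084217·1.7260 + 0.002180·7.2029 = 0.1611  (Honeywell)
  w_2 = 0.084217·-0.4175 + 0.002180·10.1850 = -0.0130  (GE)
  w_3 = 0.084217·2.2734 + 0.002180·29.5341 = 0.2558  (Lockheed)
  w_4 = 0.084217·2.6220 + 0.002180·17.7345 = 0.2595  (Kellogg)
  w_5 = 0.084217·1.7167 + 0.002180·14.5899 = 0.1764  (Starbucks)
  w_6 = 0.084217·0.9138 + 0.002180·12.0640 = 0.1033  (Chevron)
Σw_i=1.0000  μᵀw=0.1210
σ²=wᵀΣw=λ₁·μ_p+λ₂ = 0.084217·0.121 + 0.002180 = 0.012370 ≈ 0.0124


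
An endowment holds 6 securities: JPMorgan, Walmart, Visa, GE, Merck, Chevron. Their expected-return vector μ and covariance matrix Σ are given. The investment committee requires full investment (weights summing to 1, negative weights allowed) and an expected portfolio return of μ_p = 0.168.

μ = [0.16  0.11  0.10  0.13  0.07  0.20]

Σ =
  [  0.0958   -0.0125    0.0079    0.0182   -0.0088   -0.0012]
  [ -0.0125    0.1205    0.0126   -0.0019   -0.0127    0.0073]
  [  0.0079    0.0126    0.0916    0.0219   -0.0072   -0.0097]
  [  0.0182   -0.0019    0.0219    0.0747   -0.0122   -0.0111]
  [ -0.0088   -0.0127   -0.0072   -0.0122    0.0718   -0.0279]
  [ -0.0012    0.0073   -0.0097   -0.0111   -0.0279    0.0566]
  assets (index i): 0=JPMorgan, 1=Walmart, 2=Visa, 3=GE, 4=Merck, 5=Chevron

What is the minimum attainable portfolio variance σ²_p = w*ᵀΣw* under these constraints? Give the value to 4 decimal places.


0.0180

x=Σ⁻¹μ = [1.6918  1.0888  1.1734  2.6709  4.4040  6.3248]
y=Σ⁻¹𝟙 = [11.0071  10.0633  11.0957  19.8907  37.4237  40.8530]
a=μᵀx=2.428254  b=𝟙ᵀx=17.353720  c=𝟙ᵀy=130.333493  D=ac−b²=15.331162
λ₁=(c·0.168−b)/D = (130.333493·0.168−17.353720)/15.331162 = 0.296279
λ₂=(a−b·0.168)/D = (2.428254−17.353720·0.168)/15.331162 = -0.031777
w* = 0.296279·x + -0.031777·y:
  w_0 = 0.296279·1.6918 + -0.031777·11.0071 = 0.1515  (JPMorgan)
  w_1 = 0.296279·1.0888 + -0.031777·10.0633 = 0.0028  (Walmart)
  w_2 = 0.296279·1.1734 + -0.031777·11.0957 = -0.0049  (Visa)
  w_3 = 0.296279·2.6709 + -0.031777·19.8907 = 0.1593  (GE)
  w_4 = 0.296279·4.4040 + -0.031777·37.4237 = 0.1156  (Merck)
  w_5 = 0.296279·6.3248 + -0.031777·40.8530 = 0.5757  (Chevron)
Σw_i=1.0000  μᵀw=0.1680
σ²=wᵀΣw=λ₁·μ_p+λ₂ = 0.296279·0.168 + -0.031777 = 0.017998 ≈ 0.0180


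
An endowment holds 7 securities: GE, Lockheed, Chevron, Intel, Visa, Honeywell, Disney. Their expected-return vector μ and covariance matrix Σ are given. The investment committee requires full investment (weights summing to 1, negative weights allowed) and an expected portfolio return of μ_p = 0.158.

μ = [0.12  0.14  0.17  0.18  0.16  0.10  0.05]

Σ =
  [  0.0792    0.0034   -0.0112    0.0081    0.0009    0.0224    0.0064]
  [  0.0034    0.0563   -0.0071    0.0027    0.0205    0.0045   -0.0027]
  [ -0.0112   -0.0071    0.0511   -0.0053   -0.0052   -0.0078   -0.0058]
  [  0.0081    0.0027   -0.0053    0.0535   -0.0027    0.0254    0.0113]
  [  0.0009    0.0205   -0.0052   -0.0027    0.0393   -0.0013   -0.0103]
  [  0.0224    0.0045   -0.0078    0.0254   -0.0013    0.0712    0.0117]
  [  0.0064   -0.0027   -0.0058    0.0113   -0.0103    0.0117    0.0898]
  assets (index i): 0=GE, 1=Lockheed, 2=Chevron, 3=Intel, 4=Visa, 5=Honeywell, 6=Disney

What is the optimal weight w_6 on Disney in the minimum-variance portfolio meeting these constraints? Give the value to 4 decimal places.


g=Σ⁻¹μ = [1.6543  1.2220  4.7839  3.5745  4.4974  -0.0020  0.8509]
h=Σ⁻¹𝟙 = [11.8790  9.8346  30.4500  15.2666  28.7656  5.9391  13.1562]
a=μᵀg=2.588196  b=𝟙ᵀg=16.581025  c=𝟙ᵀh=115.291059  D=ac−b²=23.465443
λ₁=(c·0.158−b)/D = (115.291059·0.158−16.581025)/23.465443 = 0.069675
λ₂=(a−b·0.158)/D = (2.588196−16.581025·0.158)/23.465443 = -0.001347
w* = 0.069675·g + -0.001347·h:
  w_0 = 0.069675·1.6543 + -0.001347·11.8790 = 0.0993  (GE)
  w_1 = 0.069675·1.2220 + -0.001347·9.8346 = 0.0719  (Lockheed)
  w_2 = 0.069675·4.7839 + -0.001347·30.4500 = 0.2923  (Chevron)
  w_3 = 0.069675·3.5745 + -0.001347·15.2666 = 0.2285  (Intel)
  w_4 = 0.069675·4.4974 + -0.001347·28.7656 = 0.2746  (Visa)
  w_5 = 0.069675·-0.0020 + -0.001347·5.9391 = -0.0081  (Honeywell)
  w_6 = 0.069675·0.8509 + -0.001347·13.1562 = 0.0416  (Disney)
Σw_i=1.0000  μᵀw=0.1580
σ²=wᵀΣw=λ₁·μ_p+λ₂ = 0.069675·0.158 + -0.001347 = 0.009662 ≈ 0.0097

0.0416


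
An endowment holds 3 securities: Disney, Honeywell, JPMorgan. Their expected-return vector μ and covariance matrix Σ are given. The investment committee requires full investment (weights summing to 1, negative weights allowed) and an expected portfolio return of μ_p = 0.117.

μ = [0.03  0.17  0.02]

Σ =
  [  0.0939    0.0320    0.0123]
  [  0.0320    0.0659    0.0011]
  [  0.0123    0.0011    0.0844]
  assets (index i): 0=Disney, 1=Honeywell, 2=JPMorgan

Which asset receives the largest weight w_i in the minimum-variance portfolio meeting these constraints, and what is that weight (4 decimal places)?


Honeywell (0.6437)

p=Σ⁻¹μ = [-0.7161  2.9223  0.3032]
q=Σ⁻¹𝟙 = [4.9179  12.6034  10.9674]
a=μᵀp=0.481380  b=𝟙ᵀp=2.509458  c=𝟙ᵀq=28.488667  D=ac−b²=7.416495
λ₁=(c·0.117−b)/D = (28.488667·0.117−2.509458)/7.416495 = 0.111065
λ₂=(a−b·0.117)/D = (0.481380−2.509458·0.117)/7.416495 = 0.025318
w* = 0.111065·p + 0.025318·q:
  w_0 = 0.111065·-0.7161 + 0.025318·4.9179 = 0.0450  (Disney)
  w_1 = 0.111065·2.9223 + 0.025318·12.6034 = 0.6437  (Honeywell)
  w_2 = 0.111065·0.3032 + 0.025318·10.9674 = 0.3114  (JPMorgan)
Σw_i=1.0000  μᵀw=0.1170
σ²=wᵀΣw=λ₁·μ_p+λ₂ = 0.111065·0.117 + 0.025318 = 0.038313 ≈ 0.0383


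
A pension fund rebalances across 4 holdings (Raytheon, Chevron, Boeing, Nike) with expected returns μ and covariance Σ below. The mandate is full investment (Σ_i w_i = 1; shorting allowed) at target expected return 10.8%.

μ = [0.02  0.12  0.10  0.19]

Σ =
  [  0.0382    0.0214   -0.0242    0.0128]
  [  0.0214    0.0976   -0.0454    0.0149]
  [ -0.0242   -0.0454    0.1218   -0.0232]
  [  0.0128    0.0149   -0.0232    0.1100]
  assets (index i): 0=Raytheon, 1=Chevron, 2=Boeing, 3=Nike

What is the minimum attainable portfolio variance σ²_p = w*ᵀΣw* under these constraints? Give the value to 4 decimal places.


u=Σ⁻¹μ = [0.0707  1.7938  1.8595  1.8683]
v=Σ⁻¹𝟙 = [29.4714  11.8507  20.0615  8.2875]
a=μᵀu=0.757592  b=𝟙ᵀu=5.592275  c=𝟙ᵀv=69.671001  D=ac−b²=21.508683
λ₁=(c·0.108−b)/D = (69.671001·0.108−5.592275)/21.508683 = 0.089833
λ₂=(a−b·0.108)/D = (0.757592−5.592275·0.108)/21.508683 = 0.007143
w* = 0.089833·u + 0.007143·v:
  w_0 = 0.089833·0.0707 + 0.007143·29.4714 = 0.2169  (Raytheon)
  w_1 = 0.089833·1.7938 + 0.007143·11.8507 = 0.2458  (Chevron)
  w_2 = 0.089833·1.8595 + 0.007143·20.0615 = 0.3103  (Boeing)
  w_3 = 0.089833·1.8683 + 0.007143·8.2875 = 0.2270  (Nike)
Σw_i=1.0000  μᵀw=0.1080
σ²=wᵀΣw=λ₁·μ_p+λ₂ = 0.089833·0.108 + 0.007143 = 0.016845 ≈ 0.0168

0.0168


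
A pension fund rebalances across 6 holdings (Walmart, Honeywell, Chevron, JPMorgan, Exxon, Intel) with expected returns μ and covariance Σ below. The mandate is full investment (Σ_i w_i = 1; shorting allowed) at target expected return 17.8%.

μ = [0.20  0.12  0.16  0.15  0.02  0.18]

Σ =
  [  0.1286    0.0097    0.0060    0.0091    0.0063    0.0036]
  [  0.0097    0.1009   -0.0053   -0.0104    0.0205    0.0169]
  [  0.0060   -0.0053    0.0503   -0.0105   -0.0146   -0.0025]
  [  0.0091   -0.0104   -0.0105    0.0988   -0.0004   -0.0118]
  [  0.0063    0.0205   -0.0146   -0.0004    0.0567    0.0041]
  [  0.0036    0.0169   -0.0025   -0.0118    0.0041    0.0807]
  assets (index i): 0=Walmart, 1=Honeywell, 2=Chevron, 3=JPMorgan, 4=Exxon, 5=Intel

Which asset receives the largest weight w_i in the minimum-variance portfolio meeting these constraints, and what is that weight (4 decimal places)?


g=Σ⁻¹μ = [1.0349  0.9758  3.9630  2.2354  0.7482  2.3916]
h=Σ⁻¹𝟙 = [3.3702  6.1016  30.3659  15.3253  22.0415  13.0252]
a=μᵀg=1.738921  b=𝟙ᵀg=11.348937  c=𝟙ᵀh=90.229705  D=ac−b²=28.103982
λ₁=(c·0.178−b)/D = (90.229705·0.178−11.348937)/28.103982 = 0.167661
λ₂=(a−b·0.178)/D = (1.738921−11.348937·0.178)/28.103982 = -0.010005
w* = 0.167661·g + -0.010005·h:
  w_0 = 0.167661·1.0349 + -0.010005·3.3702 = 0.1398  (Walmart)
  w_1 = 0.167661·0.9758 + -0.010005·6.1016 = 0.1026  (Honeywell)
  w_2 = 0.167661·3.9630 + -0.010005·30.3659 = 0.3606  (Chevron)
  w_3 = 0.167661·2.2354 + -0.010005·15.3253 = 0.2215  (JPMorgan)
  w_4 = 0.167661·0.7482 + -0.010005·22.0415 = -0.0951  (Exxon)
  w_5 = 0.167661·2.3916 + -0.010005·13.0252 = 0.2707  (Intel)
Σw_i=1.0000  μᵀw=0.1780
σ²=wᵀΣw=λ₁·μ_p+λ₂ = 0.167661·0.178 + -0.010005 = 0.019838 ≈ 0.0198

Chevron (0.3606)


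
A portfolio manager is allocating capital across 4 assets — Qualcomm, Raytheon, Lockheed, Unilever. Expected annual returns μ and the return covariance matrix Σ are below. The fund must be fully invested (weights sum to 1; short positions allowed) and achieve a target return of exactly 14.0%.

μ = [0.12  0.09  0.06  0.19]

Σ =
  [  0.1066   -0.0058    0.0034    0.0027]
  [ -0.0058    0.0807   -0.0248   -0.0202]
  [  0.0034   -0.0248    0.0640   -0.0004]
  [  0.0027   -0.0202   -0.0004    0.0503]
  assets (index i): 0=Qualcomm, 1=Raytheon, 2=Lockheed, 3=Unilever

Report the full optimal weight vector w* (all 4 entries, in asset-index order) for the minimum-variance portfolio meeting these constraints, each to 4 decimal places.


g=Σ⁻¹μ = [1.1005  3.0868  2.1063  4.9747]
h=Σ⁻¹𝟙 = [9.3221  29.0560  26.5843  31.2603]
a=μᵀg=1.481431  b=𝟙ᵀg=11.268215  c=𝟙ᵀh=96.222764  D=ac−b²=15.574671
λ₁=(c·0.140−b)/D = (96.222764·0.140−11.268215)/15.574671 = 0.141446
λ₂=(a−b·0.140)/D = (1.481431−11.268215·0.140)/15.574671 = -0.006172
w* = 0.141446·g + -0.006172·h:
  w_0 = 0.141446·1.1005 + -0.006172·9.3221 = 0.0981  (Qualcomm)
  w_1 = 0.141446·3.0868 + -0.006172·29.0560 = 0.2573  (Raytheon)
  w_2 = 0.141446·2.1063 + -0.006172·26.5843 = 0.1339  (Lockheed)
  w_3 = 0.141446·4.9747 + -0.006172·31.2603 = 0.5107  (Unilever)
Σw_i=1.0000  μᵀw=0.1400
σ²=wᵀΣw=λ₁·μ_p+λ₂ = 0.141446·0.140 + -0.006172 = 0.013631 ≈ 0.0136

0.0981  0.2573  0.1339  0.5107
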